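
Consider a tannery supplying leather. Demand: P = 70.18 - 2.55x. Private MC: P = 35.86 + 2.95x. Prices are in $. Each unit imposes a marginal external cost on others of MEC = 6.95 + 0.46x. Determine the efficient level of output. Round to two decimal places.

x* = 4.59

Social marginal cost = private MC + MEC = 42.81 + 3.41x.
Set SMC = demand: 42.81 + 3.41x = 70.18 - 2.55x → x* = 4.5923.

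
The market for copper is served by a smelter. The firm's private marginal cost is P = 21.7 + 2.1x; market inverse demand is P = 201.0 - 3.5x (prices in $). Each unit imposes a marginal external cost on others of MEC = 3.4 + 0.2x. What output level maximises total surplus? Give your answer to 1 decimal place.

Social marginal cost = private MC + MEC = 25.1 + 2.3x.
Set SMC = demand: 25.1 + 2.3x = 201.0 - 3.5x → x* = 30.3276.

x* = 30.3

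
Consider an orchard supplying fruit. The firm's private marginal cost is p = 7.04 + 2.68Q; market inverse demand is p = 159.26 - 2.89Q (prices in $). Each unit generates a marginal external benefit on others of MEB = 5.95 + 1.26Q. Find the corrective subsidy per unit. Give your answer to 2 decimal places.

subsidy = $52.19 per unit

Social marginal cost = private MC − MEB = 1.09 + 1.42Q.
Set SMC = demand: 1.09 + 1.42Q = 159.26 - 2.89Q → Q* = 36.6984.
The Pigouvian subsidy equals MEB at Q*: 5.95 + 1.26×36.6984 = 52.1900.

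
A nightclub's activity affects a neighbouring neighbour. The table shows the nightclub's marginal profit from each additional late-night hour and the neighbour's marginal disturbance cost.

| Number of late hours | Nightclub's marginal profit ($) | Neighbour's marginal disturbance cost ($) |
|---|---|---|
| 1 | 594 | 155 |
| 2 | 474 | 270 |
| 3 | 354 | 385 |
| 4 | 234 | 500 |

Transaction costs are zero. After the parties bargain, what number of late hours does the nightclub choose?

Bargaining reaches the level where marginal profit last exceeds marginal disturbance cost.
That holds through level 2 (474 ≥ 270) but not at 3 (354 < 385).

2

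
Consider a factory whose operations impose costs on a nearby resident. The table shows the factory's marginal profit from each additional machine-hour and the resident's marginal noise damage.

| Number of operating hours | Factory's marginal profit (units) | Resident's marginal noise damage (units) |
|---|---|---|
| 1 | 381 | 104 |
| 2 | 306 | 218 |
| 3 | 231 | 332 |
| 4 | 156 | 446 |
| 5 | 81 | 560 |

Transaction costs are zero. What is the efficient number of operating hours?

Bargaining reaches the level where marginal profit last exceeds marginal noise damage.
That holds through level 2 (306 ≥ 218) but not at 3 (231 < 332).

2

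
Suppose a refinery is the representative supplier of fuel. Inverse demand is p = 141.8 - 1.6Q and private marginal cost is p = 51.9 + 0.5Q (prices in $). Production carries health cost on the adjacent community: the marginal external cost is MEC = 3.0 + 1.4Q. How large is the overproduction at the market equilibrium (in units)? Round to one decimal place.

18.0 units

Market equilibrium (private): 51.9 + 0.5Q = 141.8 - 1.6Q → Q_m = 42.8095.
Social marginal cost = private MC + MEC = 54.9 + 1.9Q.
Set SMC = demand: 54.9 + 1.9Q = 141.8 - 1.6Q → Q* = 24.8286.
Gap = |42.8095 − 24.8286| = 17.9809.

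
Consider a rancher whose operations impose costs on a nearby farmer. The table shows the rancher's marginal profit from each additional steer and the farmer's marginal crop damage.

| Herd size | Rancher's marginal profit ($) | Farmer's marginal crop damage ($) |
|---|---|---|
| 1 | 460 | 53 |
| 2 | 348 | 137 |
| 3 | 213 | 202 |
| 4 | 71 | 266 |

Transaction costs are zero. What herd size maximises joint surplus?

3

Bargaining reaches the level where marginal profit last exceeds marginal crop damage.
That holds through level 3 (213 ≥ 202) but not at 4 (71 < 266).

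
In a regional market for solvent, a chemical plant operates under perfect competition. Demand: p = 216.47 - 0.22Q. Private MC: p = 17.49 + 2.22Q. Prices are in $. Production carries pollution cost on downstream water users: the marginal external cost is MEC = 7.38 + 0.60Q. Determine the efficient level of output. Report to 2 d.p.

Social marginal cost = private MC + MEC = 24.87 + 2.82Q.
Set SMC = demand: 24.87 + 2.82Q = 216.47 - 0.22Q → Q* = 63.0263.

Q* = 63.03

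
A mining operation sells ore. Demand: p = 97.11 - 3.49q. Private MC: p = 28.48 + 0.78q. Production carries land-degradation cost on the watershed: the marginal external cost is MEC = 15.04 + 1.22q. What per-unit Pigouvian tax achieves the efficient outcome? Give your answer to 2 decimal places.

Social marginal cost = private MC + MEC = 43.52 + 2.00q.
Set SMC = demand: 43.52 + 2.00q = 97.11 - 3.49q → q* = 9.7614.
The Pigouvian tax equals MEC at q*: 15.04 + 1.22×9.7614 = 26.9489.

tax = 26.95 per unit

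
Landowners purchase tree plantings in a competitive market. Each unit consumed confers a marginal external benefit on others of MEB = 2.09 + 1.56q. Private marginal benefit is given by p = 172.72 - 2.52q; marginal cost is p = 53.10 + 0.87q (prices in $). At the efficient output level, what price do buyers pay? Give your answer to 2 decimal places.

P = $5.12

Social marginal benefit = demand + MEB = 174.81 - 0.96q.
Set SMB = MC: 174.81 - 0.96q = 53.10 + 0.87q → q* = 66.5082.
Consumer price on the demand curve at q*: 172.72 − 2.52×66.5082 = 5.1193.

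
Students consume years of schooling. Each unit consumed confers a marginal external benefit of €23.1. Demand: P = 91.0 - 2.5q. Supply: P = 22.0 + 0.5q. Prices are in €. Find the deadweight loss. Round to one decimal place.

DWL = €88.9

Market equilibrium (private): 22.0 + 0.5q = 91.0 - 2.5q → q_m = 23.0000.
Social marginal benefit = demand + MEB = 114.1 - 2.5q.
Set SMB = MC: 114.1 - 2.5q = 22.0 + 0.5q → q* = 30.7000.
Height of the DWL triangle at q_m is SMB(q_m) − MC(q_m) = MEB(q_m) = 23.1000.
DWL = ½ × 7.7000 × 23.1000 = 88.9350.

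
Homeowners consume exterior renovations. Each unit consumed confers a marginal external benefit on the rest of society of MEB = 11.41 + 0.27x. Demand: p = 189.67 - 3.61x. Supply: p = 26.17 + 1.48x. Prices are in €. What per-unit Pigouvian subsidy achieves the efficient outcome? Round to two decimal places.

subsidy = €21.21 per unit

Social marginal benefit = demand + MEB = 201.08 - 3.34x.
Set SMB = MC: 201.08 - 3.34x = 26.17 + 1.48x → x* = 36.2884.
The Pigouvian subsidy equals MEB at x*: 11.41 + 0.27×36.2884 = 21.2079.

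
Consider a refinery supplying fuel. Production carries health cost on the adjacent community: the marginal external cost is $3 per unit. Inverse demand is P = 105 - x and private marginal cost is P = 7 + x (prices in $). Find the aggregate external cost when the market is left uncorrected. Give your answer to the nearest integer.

Market equilibrium (private): 7 + x = 105 - x → x_m = 49.0000.
Total external cost = MEC × x_m = 3 × 49.0000 = 147.0000.

$147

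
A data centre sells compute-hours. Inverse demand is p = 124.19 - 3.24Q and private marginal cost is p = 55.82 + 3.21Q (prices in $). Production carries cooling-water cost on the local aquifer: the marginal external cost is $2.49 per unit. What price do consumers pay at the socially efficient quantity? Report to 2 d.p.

P = $91.10

Social marginal cost = private MC + MEC = 58.31 + 3.21Q.
Set SMC = demand: 58.31 + 3.21Q = 124.19 - 3.24Q → Q* = 10.2140.
Consumer price on the demand curve at Q*: 124.19 − 3.24×10.2140 = 91.0966.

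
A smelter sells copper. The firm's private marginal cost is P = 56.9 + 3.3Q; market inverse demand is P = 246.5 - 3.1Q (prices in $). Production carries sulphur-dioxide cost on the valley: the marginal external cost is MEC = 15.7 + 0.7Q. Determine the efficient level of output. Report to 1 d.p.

Q* = 24.5

Social marginal cost = private MC + MEC = 72.6 + 4.0Q.
Set SMC = demand: 72.6 + 4.0Q = 246.5 - 3.1Q → Q* = 24.4930.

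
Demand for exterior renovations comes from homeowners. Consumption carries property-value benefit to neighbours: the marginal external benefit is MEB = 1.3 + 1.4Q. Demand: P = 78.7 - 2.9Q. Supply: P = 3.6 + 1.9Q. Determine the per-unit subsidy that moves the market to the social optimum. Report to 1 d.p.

Social marginal benefit = demand + MEB = 80.0 - 1.5Q.
Set SMB = MC: 80.0 - 1.5Q = 3.6 + 1.9Q → Q* = 22.4706.
The Pigouvian subsidy equals MEB at Q*: 1.3 + 1.4×22.4706 = 32.7588.

subsidy = 32.8 per unit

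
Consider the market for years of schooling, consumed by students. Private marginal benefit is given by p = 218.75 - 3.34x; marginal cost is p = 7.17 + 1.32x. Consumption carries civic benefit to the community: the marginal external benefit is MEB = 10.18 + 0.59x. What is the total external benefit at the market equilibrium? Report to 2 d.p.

1070.34

Market equilibrium (private): 7.17 + 1.32x = 218.75 - 3.34x → x_m = 45.4034.
Total external benefit = ∫₀^{x_m} (10.18 + 0.59x) dx = 10.18×45.4034 + ½×0.59×45.4034² = 1070.3399.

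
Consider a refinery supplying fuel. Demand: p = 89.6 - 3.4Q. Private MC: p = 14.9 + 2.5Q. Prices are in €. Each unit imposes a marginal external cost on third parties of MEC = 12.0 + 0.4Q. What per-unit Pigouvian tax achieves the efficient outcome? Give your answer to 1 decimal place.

Social marginal cost = private MC + MEC = 26.9 + 2.9Q.
Set SMC = demand: 26.9 + 2.9Q = 89.6 - 3.4Q → Q* = 9.9524.
The Pigouvian tax equals MEC at Q*: 12.0 + 0.4×9.9524 = 15.9810.

tax = €16.0 per unit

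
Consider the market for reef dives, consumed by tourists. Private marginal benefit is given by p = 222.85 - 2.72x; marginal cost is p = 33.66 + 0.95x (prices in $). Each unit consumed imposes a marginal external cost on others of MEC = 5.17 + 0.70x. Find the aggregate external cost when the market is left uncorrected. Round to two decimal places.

Market equilibrium (private): 33.66 + 0.95x = 222.85 - 2.72x → x_m = 51.5504.
Total external cost = ∫₀^{x_m} (5.17 + 0.70x) dx = 5.17×51.5504 + ½×0.70×51.5504² = 1196.6209.

$1196.62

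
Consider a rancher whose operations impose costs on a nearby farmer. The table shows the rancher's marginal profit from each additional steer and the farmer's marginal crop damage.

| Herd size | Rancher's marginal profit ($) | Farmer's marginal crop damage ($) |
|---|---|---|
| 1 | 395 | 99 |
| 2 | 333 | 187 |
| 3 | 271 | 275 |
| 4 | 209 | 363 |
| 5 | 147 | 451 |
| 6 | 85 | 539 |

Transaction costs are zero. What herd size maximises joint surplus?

Bargaining reaches the level where marginal profit last exceeds marginal crop damage.
That holds through level 2 (333 ≥ 187) but not at 3 (271 < 275).

2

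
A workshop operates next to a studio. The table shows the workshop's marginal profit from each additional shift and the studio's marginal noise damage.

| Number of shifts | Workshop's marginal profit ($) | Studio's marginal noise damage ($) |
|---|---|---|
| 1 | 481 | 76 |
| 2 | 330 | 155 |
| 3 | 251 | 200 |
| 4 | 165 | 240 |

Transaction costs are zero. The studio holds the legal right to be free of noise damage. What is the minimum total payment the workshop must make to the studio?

Efficient level: marginal profit ≥ marginal noise damage through level 3, so k* = 3.
With the studio holding the right, the workshop must at least compensate total damage at k*: 76 + 155 + 200 = 431.

$431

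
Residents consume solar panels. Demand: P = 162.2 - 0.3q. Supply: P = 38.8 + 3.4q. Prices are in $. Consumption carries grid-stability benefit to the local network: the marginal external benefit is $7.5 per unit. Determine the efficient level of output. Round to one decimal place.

q* = 35.4

Social marginal benefit = demand + MEB = 169.7 - 0.3q.
Set SMB = MC: 169.7 - 0.3q = 38.8 + 3.4q → q* = 35.3784.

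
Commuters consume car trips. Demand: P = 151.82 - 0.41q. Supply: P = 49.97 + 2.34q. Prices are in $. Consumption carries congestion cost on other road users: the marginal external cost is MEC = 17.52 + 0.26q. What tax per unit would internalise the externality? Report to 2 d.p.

tax = $24.80 per unit

Social marginal benefit = demand − MEC = 134.30 - 0.67q.
Set SMB = MC: 134.30 - 0.67q = 49.97 + 2.34q → q* = 28.0166.
The Pigouvian tax equals MEC at q*: 17.52 + 0.26×28.0166 = 24.8043.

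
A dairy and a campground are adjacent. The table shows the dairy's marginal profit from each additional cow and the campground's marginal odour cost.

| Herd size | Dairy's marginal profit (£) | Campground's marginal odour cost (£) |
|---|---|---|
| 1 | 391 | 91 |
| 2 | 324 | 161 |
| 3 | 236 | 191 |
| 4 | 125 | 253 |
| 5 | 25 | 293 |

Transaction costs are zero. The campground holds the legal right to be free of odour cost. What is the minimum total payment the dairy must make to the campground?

Efficient level: marginal profit ≥ marginal odour cost through level 3, so k* = 3.
With the campground holding the right, the dairy must at least compensate total damage at k*: 91 + 161 + 191 = 443.

£443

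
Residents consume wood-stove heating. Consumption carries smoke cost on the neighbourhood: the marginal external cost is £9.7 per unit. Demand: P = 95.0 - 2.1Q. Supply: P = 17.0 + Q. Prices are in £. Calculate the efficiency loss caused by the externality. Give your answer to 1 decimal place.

Market equilibrium (private): 17.0 + Q = 95.0 - 2.1Q → Q_m = 25.1613.
Social marginal benefit = demand − MEC = 85.3 - 2.1Q.
Set SMB = MC: 85.3 - 2.1Q = 17.0 + Q → Q* = 22.0323.
Between Q* and Q_m the wedge MC − SMB runs linearly from 0 to MEC(Q_m), so the loss is a triangle.
DWL = ½ × 3.1290 × 9.7000 = 15.1757.

DWL = £15.2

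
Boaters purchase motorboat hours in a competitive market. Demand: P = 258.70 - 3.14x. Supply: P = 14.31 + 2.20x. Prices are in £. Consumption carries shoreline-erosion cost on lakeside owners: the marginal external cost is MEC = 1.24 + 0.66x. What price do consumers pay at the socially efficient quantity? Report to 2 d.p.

Social marginal benefit = demand − MEC = 257.46 - 3.80x.
Set SMB = MC: 257.46 - 3.80x = 14.31 + 2.20x → x* = 40.5250.
Consumer price on the demand curve at x*: 258.70 − 3.14×40.5250 = 131.4515.

P = £131.45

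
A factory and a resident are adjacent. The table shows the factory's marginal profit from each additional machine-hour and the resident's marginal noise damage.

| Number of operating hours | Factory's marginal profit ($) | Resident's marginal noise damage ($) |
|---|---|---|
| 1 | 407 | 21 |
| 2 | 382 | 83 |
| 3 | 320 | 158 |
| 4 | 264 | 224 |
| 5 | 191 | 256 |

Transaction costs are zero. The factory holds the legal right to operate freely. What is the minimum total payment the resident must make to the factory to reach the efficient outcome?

Left alone the factory would choose level 5 (marginal profit stays positive).
Efficient level: k* = 4 (marginal profit ≥ marginal noise damage through 4).
The resident must at least cover the factory's forgone profit from cutting 5→4: 191 = 191.

$191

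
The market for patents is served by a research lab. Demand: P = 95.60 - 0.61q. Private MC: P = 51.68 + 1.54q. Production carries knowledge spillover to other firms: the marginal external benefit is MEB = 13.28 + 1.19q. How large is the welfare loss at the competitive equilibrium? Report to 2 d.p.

DWL = 735.91

Market equilibrium (private): 51.68 + 1.54q = 95.60 - 0.61q → q_m = 20.4279.
Social marginal cost = private MC − MEB = 38.40 + 0.35q.
Set SMC = demand: 38.40 + 0.35q = 95.60 - 0.61q → q* = 59.5833.
Between q* and q_m the wedge demand − SMC runs linearly from 0 to MEB(q_m), so the loss is a triangle.
DWL = ½ × 39.1554 × 37.5892 = 735.9101.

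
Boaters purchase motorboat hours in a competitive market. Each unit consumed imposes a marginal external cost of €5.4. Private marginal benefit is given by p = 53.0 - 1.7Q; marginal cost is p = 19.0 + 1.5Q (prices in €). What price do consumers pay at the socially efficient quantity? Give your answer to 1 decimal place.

Social marginal benefit = demand − MEC = 47.6 - 1.7Q.
Set SMB = MC: 47.6 - 1.7Q = 19.0 + 1.5Q → Q* = 8.9375.
Consumer price on the demand curve at Q*: 53.0 − 1.7×8.9375 = 37.8063.

P = €37.8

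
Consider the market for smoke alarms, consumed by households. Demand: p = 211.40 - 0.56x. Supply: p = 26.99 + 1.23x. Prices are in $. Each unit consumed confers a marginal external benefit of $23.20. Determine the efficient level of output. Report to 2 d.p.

Social marginal benefit = demand + MEB = 234.60 - 0.56x.
Set SMB = MC: 234.60 - 0.56x = 26.99 + 1.23x → x* = 115.9832.

x* = 115.98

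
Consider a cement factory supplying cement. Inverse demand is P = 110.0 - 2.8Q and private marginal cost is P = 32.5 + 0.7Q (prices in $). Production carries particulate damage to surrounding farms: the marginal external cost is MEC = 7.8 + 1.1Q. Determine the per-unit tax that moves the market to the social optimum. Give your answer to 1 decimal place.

tax = $24.5 per unit

Social marginal cost = private MC + MEC = 40.3 + 1.8Q.
Set SMC = demand: 40.3 + 1.8Q = 110.0 - 2.8Q → Q* = 15.1522.
The Pigouvian tax equals MEC at Q*: 7.8 + 1.1×15.1522 = 24.4674.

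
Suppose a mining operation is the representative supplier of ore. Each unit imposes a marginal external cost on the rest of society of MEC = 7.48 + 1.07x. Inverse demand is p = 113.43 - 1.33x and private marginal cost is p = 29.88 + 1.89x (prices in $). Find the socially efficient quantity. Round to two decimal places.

Social marginal cost = private MC + MEC = 37.36 + 2.96x.
Set SMC = demand: 37.36 + 2.96x = 113.43 - 1.33x → x* = 17.7319.

x* = 17.73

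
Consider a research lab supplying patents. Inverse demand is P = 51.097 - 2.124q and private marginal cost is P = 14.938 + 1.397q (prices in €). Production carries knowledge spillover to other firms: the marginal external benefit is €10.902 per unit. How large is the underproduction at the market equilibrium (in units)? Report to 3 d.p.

3.096 units

Market equilibrium (private): 14.938 + 1.397q = 51.097 - 2.124q → q_m = 10.2695.
Social marginal cost = private MC − MEB = 4.036 + 1.397q.
Set SMC = demand: 4.036 + 1.397q = 51.097 - 2.124q → q* = 13.3658.
Gap = |10.2695 − 13.3658| = 3.0963.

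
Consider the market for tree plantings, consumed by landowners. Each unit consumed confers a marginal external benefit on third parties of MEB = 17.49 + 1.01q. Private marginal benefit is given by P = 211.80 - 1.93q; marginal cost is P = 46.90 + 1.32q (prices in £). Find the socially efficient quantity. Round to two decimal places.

q* = 81.42

Social marginal benefit = demand + MEB = 229.29 - 0.92q.
Set SMB = MC: 229.29 - 0.92q = 46.90 + 1.32q → q* = 81.4241.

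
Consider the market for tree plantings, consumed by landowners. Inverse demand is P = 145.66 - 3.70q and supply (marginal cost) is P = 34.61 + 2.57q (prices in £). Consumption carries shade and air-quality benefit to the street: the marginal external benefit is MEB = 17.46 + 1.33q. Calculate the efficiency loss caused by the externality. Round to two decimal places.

Market equilibrium (private): 34.61 + 2.57q = 145.66 - 3.70q → q_m = 17.7113.
Social marginal benefit = demand + MEB = 163.12 - 2.37q.
Set SMB = MC: 163.12 - 2.37q = 34.61 + 2.57q → q* = 26.0142.
Height of the DWL triangle at q_m is SMB(q_m) − MC(q_m) = MEB(q_m) = 41.0161.
DWL = ½ × 8.3029 × 41.0161 = 170.2763.

DWL = £170.28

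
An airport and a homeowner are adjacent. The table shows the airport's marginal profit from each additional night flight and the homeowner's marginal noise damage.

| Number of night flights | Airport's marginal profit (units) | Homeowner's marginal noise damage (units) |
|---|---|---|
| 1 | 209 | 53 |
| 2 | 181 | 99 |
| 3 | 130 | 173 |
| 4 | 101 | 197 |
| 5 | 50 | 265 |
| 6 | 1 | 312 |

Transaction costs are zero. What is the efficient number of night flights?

Bargaining reaches the level where marginal profit last exceeds marginal noise damage.
That holds through level 2 (181 ≥ 99) but not at 3 (130 < 173).

2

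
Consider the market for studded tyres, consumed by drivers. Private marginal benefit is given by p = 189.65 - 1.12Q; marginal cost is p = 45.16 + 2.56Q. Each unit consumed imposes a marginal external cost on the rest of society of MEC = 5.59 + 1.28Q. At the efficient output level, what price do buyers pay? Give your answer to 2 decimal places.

P = 158.29

Social marginal benefit = demand − MEC = 184.06 - 2.40Q.
Set SMB = MC: 184.06 - 2.40Q = 45.16 + 2.56Q → Q* = 28.0040.
Consumer price on the demand curve at Q*: 189.65 − 1.12×28.0040 = 158.2855.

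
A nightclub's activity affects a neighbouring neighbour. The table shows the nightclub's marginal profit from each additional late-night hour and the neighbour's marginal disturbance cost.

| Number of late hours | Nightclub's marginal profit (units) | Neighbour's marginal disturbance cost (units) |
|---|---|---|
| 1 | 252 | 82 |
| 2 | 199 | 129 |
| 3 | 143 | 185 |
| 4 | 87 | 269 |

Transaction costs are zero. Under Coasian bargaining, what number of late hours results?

2

Bargaining reaches the level where marginal profit last exceeds marginal disturbance cost.
That holds through level 2 (199 ≥ 129) but not at 3 (143 < 185).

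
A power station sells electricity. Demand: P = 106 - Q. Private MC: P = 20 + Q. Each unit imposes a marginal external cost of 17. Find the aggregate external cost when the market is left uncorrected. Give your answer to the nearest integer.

Market equilibrium (private): 20 + Q = 106 - Q → Q_m = 43.0000.
Total external cost = MEC × Q_m = 17 × 43.0000 = 731.0000.

731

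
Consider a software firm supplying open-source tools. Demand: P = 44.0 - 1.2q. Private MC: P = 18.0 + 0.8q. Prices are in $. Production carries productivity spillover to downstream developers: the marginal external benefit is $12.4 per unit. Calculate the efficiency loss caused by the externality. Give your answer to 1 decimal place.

Market equilibrium (private): 18.0 + 0.8q = 44.0 - 1.2q → q_m = 13.0000.
Social marginal cost = private MC − MEB = 5.6 + 0.8q.
Set SMC = demand: 5.6 + 0.8q = 44.0 - 1.2q → q* = 19.2000.
The welfare-loss triangle has base |q_m − q*| and height MEB(q_m) (the vertical gap between SMC and demand is zero at q* and MEB at q_m).
DWL = ½ × 6.2000 × 12.4000 = 38.4400.

DWL = $38.4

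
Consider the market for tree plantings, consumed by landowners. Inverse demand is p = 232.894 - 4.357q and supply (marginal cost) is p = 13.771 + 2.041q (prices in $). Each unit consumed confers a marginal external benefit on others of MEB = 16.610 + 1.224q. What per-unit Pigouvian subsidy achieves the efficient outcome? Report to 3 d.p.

Social marginal benefit = demand + MEB = 249.504 - 3.133q.
Set SMB = MC: 249.504 - 3.133q = 13.771 + 2.041q → q* = 45.5611.
The Pigouvian subsidy equals MEB at q*: 16.610 + 1.224×45.5611 = 72.3768.

subsidy = $72.377 per unit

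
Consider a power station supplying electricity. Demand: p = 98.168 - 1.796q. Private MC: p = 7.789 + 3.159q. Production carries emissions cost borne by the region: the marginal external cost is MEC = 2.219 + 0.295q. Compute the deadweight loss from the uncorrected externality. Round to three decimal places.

Market equilibrium (private): 7.789 + 3.159q = 98.168 - 1.796q → q_m = 18.2400.
Social marginal cost = private MC + MEC = 10.008 + 3.454q.
Set SMC = demand: 10.008 + 3.454q = 98.168 - 1.796q → q* = 16.7924.
The welfare-loss triangle has base |q_m − q*| and height MEC(q_m) (the vertical gap between SMC and demand is zero at q* and MEC at q_m).
DWL = ½ × 1.4476 × 7.5998 = 5.5007.

DWL = 5.501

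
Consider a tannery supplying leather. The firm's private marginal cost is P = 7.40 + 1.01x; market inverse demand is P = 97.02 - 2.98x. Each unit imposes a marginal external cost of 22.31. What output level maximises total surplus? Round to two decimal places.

x* = 16.87

Social marginal cost = private MC + MEC = 29.71 + 1.01x.
Set SMC = demand: 29.71 + 1.01x = 97.02 - 2.98x → x* = 16.8697.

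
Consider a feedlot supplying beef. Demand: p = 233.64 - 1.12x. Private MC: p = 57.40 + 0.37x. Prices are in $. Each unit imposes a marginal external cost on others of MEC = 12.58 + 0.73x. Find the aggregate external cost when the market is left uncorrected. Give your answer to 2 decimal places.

Market equilibrium (private): 57.40 + 0.37x = 233.64 - 1.12x → x_m = 118.2819.
Total external cost = ∫₀^{x_m} (12.58 + 0.73x) dx = 12.58×118.2819 + ½×0.73×118.2819² = 6594.5582.

$6594.56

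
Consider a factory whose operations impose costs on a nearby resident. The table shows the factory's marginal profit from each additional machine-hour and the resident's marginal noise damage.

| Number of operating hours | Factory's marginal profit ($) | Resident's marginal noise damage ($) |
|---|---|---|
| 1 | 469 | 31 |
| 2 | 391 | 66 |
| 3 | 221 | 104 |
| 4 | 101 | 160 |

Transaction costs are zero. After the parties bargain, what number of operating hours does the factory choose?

3

Bargaining reaches the level where marginal profit last exceeds marginal noise damage.
That holds through level 3 (221 ≥ 104) but not at 4 (101 < 160).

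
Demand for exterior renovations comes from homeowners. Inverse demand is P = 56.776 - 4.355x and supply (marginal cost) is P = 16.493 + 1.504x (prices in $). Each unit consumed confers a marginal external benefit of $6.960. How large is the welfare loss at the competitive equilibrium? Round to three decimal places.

DWL = $4.134

Market equilibrium (private): 16.493 + 1.504x = 56.776 - 4.355x → x_m = 6.8754.
Social marginal benefit = demand + MEB = 63.736 - 4.355x.
Set SMB = MC: 63.736 - 4.355x = 16.493 + 1.504x → x* = 8.0633.
The welfare-loss triangle has base |x_m − x*| and height MEB(x_m) (the vertical gap between SMB and MC is zero at x* and MEB at x_m).
DWL = ½ × 1.1879 × 6.9600 = 4.1339.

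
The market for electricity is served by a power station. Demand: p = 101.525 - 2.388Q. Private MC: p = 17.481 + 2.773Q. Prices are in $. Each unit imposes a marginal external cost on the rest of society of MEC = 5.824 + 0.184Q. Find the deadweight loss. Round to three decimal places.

Market equilibrium (private): 17.481 + 2.773Q = 101.525 - 2.388Q → Q_m = 16.2844.
Social marginal cost = private MC + MEC = 23.305 + 2.957Q.
Set SMC = demand: 23.305 + 2.957Q = 101.525 - 2.388Q → Q* = 14.6342.
The loss is the area between SMC and demand from Q* to Q_m; with linear curves that's a triangle of height MEC(Q_m).
DWL = ½ × 1.6502 × 8.8203 = 7.2776.

DWL = $7.278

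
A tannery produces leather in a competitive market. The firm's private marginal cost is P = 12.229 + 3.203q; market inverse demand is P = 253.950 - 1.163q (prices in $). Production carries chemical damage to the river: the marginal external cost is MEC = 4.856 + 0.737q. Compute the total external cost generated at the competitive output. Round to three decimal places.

Market equilibrium (private): 12.229 + 3.203q = 253.950 - 1.163q → q_m = 55.3644.
Total external cost = ∫₀^{q_m} (4.856 + 0.737q) dq = 4.856×55.3644 + ½×0.737×55.3644² = 1398.3819.

$1398.382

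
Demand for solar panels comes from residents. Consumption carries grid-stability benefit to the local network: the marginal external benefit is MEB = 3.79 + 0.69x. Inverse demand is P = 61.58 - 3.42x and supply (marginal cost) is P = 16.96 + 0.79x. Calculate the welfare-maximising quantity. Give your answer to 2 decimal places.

Social marginal benefit = demand + MEB = 65.37 - 2.73x.
Set SMB = MC: 65.37 - 2.73x = 16.96 + 0.79x → x* = 13.7528.

x* = 13.75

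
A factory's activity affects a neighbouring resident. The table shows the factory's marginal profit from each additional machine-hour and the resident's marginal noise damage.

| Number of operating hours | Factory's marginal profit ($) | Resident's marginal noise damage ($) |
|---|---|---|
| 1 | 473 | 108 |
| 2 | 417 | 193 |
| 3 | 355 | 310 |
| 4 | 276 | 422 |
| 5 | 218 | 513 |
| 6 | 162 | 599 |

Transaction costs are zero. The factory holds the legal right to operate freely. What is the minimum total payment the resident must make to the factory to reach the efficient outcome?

$656

Left alone the factory would choose level 6 (marginal profit stays positive).
Efficient level: k* = 3 (marginal profit ≥ marginal noise damage through 3).
The resident must at least cover the factory's forgone profit from cutting 6→3: 276 + 218 + 162 = 656.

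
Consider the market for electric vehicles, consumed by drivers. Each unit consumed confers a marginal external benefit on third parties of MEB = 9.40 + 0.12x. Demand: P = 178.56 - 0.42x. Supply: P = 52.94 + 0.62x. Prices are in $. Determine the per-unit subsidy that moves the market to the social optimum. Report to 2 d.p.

subsidy = $27.01 per unit

Social marginal benefit = demand + MEB = 187.96 - 0.30x.
Set SMB = MC: 187.96 - 0.30x = 52.94 + 0.62x → x* = 146.7609.
The Pigouvian subsidy equals MEB at x*: 9.40 + 0.12×146.7609 = 27.0113.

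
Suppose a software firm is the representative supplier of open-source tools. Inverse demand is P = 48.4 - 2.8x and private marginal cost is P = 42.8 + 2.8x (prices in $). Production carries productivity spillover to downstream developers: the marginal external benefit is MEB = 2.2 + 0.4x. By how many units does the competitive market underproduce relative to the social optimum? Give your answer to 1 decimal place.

0.5 units

Market equilibrium (private): 42.8 + 2.8x = 48.4 - 2.8x → x_m = 1.0000.
Social marginal cost = private MC − MEB = 40.6 + 2.4x.
Set SMC = demand: 40.6 + 2.4x = 48.4 - 2.8x → x* = 1.5000.
Gap = |1.0000 − 1.5000| = 0.5000.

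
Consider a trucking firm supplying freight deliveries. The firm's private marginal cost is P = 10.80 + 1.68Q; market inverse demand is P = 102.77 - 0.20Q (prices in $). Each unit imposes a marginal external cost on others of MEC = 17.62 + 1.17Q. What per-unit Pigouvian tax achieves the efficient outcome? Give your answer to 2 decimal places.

Social marginal cost = private MC + MEC = 28.42 + 2.85Q.
Set SMC = demand: 28.42 + 2.85Q = 102.77 - 0.20Q → Q* = 24.3770.
The Pigouvian tax equals MEC at Q*: 17.62 + 1.17×24.3770 = 46.1411.

tax = $46.14 per unit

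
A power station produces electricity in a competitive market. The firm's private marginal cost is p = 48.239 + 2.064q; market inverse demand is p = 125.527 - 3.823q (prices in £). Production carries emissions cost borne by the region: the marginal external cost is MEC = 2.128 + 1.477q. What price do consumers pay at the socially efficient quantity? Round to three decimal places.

P = £86.508

Social marginal cost = private MC + MEC = 50.367 + 3.541q.
Set SMC = demand: 50.367 + 3.541q = 125.527 - 3.823q → q* = 10.2064.
Consumer price on the demand curve at q*: 125.527 − 3.823×10.2064 = 86.5079.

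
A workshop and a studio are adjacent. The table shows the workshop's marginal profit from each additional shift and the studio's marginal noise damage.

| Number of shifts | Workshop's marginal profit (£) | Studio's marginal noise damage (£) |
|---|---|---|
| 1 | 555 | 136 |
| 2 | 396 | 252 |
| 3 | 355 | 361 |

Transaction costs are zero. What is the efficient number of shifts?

Bargaining reaches the level where marginal profit last exceeds marginal noise damage.
That holds through level 2 (396 ≥ 252) but not at 3 (355 < 361).

2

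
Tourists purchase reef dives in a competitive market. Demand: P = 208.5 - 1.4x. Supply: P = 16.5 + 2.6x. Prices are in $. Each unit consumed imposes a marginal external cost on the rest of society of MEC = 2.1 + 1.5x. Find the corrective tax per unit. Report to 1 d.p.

tax = $53.9 per unit

Social marginal benefit = demand − MEC = 206.4 - 2.9x.
Set SMB = MC: 206.4 - 2.9x = 16.5 + 2.6x → x* = 34.5273.
The Pigouvian tax equals MEC at x*: 2.1 + 1.5×34.5273 = 53.8910.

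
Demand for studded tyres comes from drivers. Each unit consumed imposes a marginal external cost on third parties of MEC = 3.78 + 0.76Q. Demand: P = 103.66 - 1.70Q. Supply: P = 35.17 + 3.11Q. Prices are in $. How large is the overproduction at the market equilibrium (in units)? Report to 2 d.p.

2.62 units

Market equilibrium (private): 35.17 + 3.11Q = 103.66 - 1.70Q → Q_m = 14.2391.
Social marginal benefit = demand − MEC = 99.88 - 2.46Q.
Set SMB = MC: 99.88 - 2.46Q = 35.17 + 3.11Q → Q* = 11.6176.
Gap = |14.2391 − 11.6176| = 2.6215.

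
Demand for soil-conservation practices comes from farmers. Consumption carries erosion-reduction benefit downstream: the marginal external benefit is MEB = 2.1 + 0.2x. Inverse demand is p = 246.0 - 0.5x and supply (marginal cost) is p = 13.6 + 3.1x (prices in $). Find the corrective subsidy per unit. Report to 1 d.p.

subsidy = $15.9 per unit

Social marginal benefit = demand + MEB = 248.1 - 0.3x.
Set SMB = MC: 248.1 - 0.3x = 13.6 + 3.1x → x* = 68.9706.
The Pigouvian subsidy equals MEB at x*: 2.1 + 0.2×68.9706 = 15.8941.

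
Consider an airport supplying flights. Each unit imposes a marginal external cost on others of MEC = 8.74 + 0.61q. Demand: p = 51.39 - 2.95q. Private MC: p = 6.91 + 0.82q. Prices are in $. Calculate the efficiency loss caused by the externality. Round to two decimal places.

DWL = $28.99

Market equilibrium (private): 6.91 + 0.82q = 51.39 - 2.95q → q_m = 11.7984.
Social marginal cost = private MC + MEC = 15.65 + 1.43q.
Set SMC = demand: 15.65 + 1.43q = 51.39 - 2.95q → q* = 8.1598.
The loss is the area between SMC and demand from q* to q_m; with linear curves that's a triangle of height MEC(q_m).
DWL = ½ × 3.6386 × 15.9370 = 28.9942.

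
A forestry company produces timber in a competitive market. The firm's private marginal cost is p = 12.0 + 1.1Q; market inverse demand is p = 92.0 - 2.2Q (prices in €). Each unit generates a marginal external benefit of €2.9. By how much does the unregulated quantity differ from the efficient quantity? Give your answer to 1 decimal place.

Market equilibrium (private): 12.0 + 1.1Q = 92.0 - 2.2Q → Q_m = 24.2424.
Social marginal cost = private MC − MEB = 9.1 + 1.1Q.
Set SMC = demand: 9.1 + 1.1Q = 92.0 - 2.2Q → Q* = 25.1212.
Gap = |24.2424 − 25.1212| = 0.8788.

0.9 units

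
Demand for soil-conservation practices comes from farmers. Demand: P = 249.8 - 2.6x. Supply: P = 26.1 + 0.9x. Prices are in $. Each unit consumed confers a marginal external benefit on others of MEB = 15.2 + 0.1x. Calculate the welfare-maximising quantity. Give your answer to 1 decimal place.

Social marginal benefit = demand + MEB = 265.0 - 2.5x.
Set SMB = MC: 265.0 - 2.5x = 26.1 + 0.9x → x* = 70.2647.

x* = 70.3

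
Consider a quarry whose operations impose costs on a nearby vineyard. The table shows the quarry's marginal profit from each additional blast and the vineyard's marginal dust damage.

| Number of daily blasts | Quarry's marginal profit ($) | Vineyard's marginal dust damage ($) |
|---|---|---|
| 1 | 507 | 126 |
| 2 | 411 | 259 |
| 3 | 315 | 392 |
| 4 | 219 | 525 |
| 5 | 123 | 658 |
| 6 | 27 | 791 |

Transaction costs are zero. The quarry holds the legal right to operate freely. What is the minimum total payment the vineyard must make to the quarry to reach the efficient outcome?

$684

Left alone the quarry would choose level 6 (marginal profit stays positive).
Efficient level: k* = 2 (marginal profit ≥ marginal dust damage through 2).
The vineyard must at least cover the quarry's forgone profit from cutting 6→2: 315 + 219 + 123 + 27 = 684.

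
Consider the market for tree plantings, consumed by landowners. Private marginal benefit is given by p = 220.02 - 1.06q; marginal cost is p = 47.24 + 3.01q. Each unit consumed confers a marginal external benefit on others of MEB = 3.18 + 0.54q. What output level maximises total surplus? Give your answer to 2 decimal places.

q* = 49.85

Social marginal benefit = demand + MEB = 223.20 - 0.52q.
Set SMB = MC: 223.20 - 0.52q = 47.24 + 3.01q → q* = 49.8470.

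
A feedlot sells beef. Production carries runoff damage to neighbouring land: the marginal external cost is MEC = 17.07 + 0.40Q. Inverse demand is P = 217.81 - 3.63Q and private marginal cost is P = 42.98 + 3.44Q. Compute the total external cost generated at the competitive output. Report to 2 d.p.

Market equilibrium (private): 42.98 + 3.44Q = 217.81 - 3.63Q → Q_m = 24.7284.
Total external cost = ∫₀^{Q_m} (17.07 + 0.40Q) dQ = 17.07×24.7284 + ½×0.40×24.7284² = 544.4125.

544.41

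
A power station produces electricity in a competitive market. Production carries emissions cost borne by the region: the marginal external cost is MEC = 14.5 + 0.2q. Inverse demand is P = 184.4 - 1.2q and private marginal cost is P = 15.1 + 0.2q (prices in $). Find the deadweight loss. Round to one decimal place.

DWL = $467.7

Market equilibrium (private): 15.1 + 0.2q = 184.4 - 1.2q → q_m = 120.9286.
Social marginal cost = private MC + MEC = 29.6 + 0.4q.
Set SMC = demand: 29.6 + 0.4q = 184.4 - 1.2q → q* = 96.7500.
Height of the DWL triangle at q_m is SMC(q_m) − demand(q_m) = MEC(q_m) = 38.6857.
DWL = ½ × 24.1786 × 38.6857 = 467.6830.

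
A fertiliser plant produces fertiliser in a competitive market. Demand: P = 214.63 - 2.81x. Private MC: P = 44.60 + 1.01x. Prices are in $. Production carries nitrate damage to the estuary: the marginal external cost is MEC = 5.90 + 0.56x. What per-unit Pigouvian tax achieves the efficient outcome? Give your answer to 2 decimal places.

Social marginal cost = private MC + MEC = 50.50 + 1.57x.
Set SMC = demand: 50.50 + 1.57x = 214.63 - 2.81x → x* = 37.4726.
The Pigouvian tax equals MEC at x*: 5.90 + 0.56×37.4726 = 26.8847.

tax = $26.88 per unit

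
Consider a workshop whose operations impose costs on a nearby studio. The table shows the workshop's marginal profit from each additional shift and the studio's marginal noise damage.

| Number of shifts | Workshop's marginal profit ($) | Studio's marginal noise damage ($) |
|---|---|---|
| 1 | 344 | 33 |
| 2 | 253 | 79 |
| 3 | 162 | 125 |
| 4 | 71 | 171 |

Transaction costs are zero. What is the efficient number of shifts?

Bargaining reaches the level where marginal profit last exceeds marginal noise damage.
That holds through level 3 (162 ≥ 125) but not at 4 (71 < 171).

3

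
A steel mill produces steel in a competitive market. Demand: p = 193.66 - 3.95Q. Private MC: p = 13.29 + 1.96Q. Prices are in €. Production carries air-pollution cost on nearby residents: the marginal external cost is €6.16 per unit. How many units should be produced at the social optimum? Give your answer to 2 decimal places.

Social marginal cost = private MC + MEC = 19.45 + 1.96Q.
Set SMC = demand: 19.45 + 1.96Q = 193.66 - 3.95Q → Q* = 29.4772.

Q* = 29.48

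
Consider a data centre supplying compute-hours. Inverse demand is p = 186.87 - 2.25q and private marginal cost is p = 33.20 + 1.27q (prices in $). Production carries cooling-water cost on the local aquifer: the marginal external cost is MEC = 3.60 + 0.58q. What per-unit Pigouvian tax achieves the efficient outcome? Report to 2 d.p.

tax = $24.83 per unit

Social marginal cost = private MC + MEC = 36.80 + 1.85q.
Set SMC = demand: 36.80 + 1.85q = 186.87 - 2.25q → q* = 36.6024.
The Pigouvian tax equals MEC at q*: 3.60 + 0.58×36.6024 = 24.8294.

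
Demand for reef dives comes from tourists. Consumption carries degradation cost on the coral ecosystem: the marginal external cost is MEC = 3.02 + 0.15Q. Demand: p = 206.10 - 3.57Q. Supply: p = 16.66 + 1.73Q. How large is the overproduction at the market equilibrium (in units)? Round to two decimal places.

Market equilibrium (private): 16.66 + 1.73Q = 206.10 - 3.57Q → Q_m = 35.7434.
Social marginal benefit = demand − MEC = 203.08 - 3.72Q.
Set SMB = MC: 203.08 - 3.72Q = 16.66 + 1.73Q → Q* = 34.2055.
Gap = |35.7434 − 34.2055| = 1.5379.

1.54 units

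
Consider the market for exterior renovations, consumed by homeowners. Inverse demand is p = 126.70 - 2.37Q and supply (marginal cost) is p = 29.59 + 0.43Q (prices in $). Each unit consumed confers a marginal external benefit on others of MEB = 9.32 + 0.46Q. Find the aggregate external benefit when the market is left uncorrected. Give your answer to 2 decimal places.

Market equilibrium (private): 29.59 + 0.43Q = 126.70 - 2.37Q → Q_m = 34.6821.
Total external benefit = ∫₀^{Q_m} (9.32 + 0.46Q) dQ = 9.32×34.6821 + ½×0.46×34.6821² = 599.8922.

$599.89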